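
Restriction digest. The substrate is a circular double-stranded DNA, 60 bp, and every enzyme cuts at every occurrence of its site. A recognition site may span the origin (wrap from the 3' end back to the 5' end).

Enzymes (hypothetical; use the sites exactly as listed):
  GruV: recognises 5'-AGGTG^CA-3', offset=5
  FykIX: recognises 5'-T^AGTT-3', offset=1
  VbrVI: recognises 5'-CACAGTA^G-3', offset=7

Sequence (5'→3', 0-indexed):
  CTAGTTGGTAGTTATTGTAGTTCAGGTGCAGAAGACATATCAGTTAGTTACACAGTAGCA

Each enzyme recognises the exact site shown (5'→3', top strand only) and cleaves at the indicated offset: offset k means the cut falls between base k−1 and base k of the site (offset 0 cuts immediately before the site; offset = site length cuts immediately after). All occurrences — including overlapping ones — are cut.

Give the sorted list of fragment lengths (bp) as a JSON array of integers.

Scan for sites:
  GruV AGGTGCA/5: at [23] ⇒ [28]
  FykIX TAGTT/1: at [1, 8, 17, 44] ⇒ [2, 9, 18, 45]
  VbrVI CACAGTAG/7: at [50] ⇒ [57]

Pooled cuts: [2, 9, 18, 28, 45, 57]

Fragment lengths:
  2→9: 7 bp
  9→18: 9 bp
  18→28: 10 bp
  28→45: 17 bp
  45→57: 12 bp
  57→2 (wrap): 60-57+2 = 5 bp

[5,7,9,10,12,17]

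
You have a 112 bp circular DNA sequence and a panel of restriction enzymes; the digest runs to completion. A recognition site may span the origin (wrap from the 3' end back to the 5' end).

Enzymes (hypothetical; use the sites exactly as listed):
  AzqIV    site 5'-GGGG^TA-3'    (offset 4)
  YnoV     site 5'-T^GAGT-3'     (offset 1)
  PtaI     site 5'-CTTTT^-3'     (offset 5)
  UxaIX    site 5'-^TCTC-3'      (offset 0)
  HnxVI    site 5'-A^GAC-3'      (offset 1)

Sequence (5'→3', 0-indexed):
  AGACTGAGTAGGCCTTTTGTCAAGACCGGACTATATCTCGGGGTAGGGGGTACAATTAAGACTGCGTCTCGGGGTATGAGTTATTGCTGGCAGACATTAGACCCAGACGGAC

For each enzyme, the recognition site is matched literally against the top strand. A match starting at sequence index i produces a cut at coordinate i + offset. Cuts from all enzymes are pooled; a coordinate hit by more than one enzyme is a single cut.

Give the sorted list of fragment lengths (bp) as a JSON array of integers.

Per-enzyme occurrences:
  AzqIV GGGGTA/4: at [39, 46, 70] ⇒ [43, 50, 74]
  YnoV TGAGT/1: at [4, 76] ⇒ [5, 77]
  PtaI CTTTT/5: at [13] ⇒ [18]
  UxaIX TCTC/0: at [35, 66] ⇒ [35, 66]
  HnxVI AGAC/1: at [0, 22, 58, 91, 98, 104] ⇒ [1, 23, 59, 92, 99, 105]

Pooled cuts: [1, 5, 18, 23, 35, 43, 50, 59, 66, 74, 77, 92, 99, 105]

Fragments:
  1→5: 4 bp
  5→18: 13 bp
  18→23: 5 bp
  23→35: 12 bp
  35→43: 8 bp
  43→50: 7 bp
  50→59: 9 bp
  59→66: 7 bp
  66→74: 8 bp
  74→77: 3 bp
  77→92: 15 bp
  92→99: 7 bp
  99→105: 6 bp
  105→1 (wrap): 112-105+1 = 8 bp

[3,4,5,6,7,7,7,8,8,8,9,12,13,15]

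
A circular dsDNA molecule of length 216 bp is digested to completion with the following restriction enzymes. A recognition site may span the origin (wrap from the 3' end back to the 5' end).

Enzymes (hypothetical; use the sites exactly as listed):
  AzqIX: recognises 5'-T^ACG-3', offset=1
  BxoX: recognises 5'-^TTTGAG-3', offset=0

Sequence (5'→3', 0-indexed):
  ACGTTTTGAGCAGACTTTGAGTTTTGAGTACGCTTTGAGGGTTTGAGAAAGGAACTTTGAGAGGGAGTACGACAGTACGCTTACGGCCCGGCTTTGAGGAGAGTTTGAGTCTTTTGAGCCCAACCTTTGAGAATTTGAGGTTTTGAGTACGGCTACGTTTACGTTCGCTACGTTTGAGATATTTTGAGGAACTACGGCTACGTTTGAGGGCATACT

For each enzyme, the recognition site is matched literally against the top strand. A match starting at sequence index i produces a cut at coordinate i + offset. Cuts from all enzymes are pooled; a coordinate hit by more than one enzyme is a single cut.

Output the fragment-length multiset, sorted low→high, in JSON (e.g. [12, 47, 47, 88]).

[3,3,4,4,6,6,6,6,7,7,7,8,8,8,8,9,9,10,10,11,11,11,13,13,14,14]

Scan for sites:
  AzqIX TACG/1: at [28, 67, 75, 81, 147, 153, 159, 168, 192, 198, 215] ⇒ [0, 29, 68, 76, 82, 148, 154, 160, 169, 193, 199]
  BxoX TTTGAG/0: at [4, 15, 22, 33, 41, 55, 92, 103, 112, 125, 133, 141, 172, 182, 202] ⇒ [4, 15, 22, 33, 41, 55, 92, 103, 112, 125, 133, 141, 172, 182, 202]

Pooled cuts: [0, 4, 15, 22, 29, 33, 41, 55, 68, 76, 82, 92, 103, 112, 125, 133, 141, 148, 154, 160, 169, 172, 182, 193, 199, 202]

Fragments:
  0→4: 4 bp
  4→15: 11 bp
  15→22: 7 bp
  22→29: 7 bp
  29→33: 4 bp
  33→41: 8 bp
  41→55: 14 bp
  55→68: 13 bp
  68→76: 8 bp
  76→82: 6 bp
  82→92: 10 bp
  92→103: 11 bp
  103→112: 9 bp
  112→125: 13 bp
  125→133: 8 bp
  133→141: 8 bp
  141→148: 7 bp
  148→154: 6 bp
  154→160: 6 bp
  160→169: 9 bp
  169→172: 3 bp
  172→182: 10 bp
  182→193: 11 bp
  193→199: 6 bp
  199→202: 3 bp
  202→0 (wrap): 216-202+0 = 14 bp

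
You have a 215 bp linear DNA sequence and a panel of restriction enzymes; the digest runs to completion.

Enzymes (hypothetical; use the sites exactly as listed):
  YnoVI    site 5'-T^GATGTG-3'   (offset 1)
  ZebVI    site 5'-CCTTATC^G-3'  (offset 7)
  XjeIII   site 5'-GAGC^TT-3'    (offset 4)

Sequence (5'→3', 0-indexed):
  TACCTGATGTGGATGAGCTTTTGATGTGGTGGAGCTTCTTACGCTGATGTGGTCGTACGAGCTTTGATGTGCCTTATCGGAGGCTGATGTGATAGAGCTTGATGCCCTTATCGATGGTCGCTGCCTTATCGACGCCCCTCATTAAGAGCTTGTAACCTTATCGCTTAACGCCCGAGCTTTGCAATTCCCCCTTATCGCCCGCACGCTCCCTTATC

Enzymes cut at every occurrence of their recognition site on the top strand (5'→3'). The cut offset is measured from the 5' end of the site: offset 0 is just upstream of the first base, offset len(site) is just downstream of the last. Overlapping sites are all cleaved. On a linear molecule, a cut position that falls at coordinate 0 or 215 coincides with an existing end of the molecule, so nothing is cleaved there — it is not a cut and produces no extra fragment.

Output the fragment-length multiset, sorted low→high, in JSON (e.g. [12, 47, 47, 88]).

Site scan:
  YnoVI TGATGTG/1: at [4, 21, 44, 64, 84] ⇒ [5, 22, 45, 65, 85]
  ZebVI CCTTATCG/7: at [71, 105, 123, 155, 189] ⇒ [78, 112, 130, 162, 196]
  XjeIII GAGCTT/4: at [14, 31, 58, 94, 145, 173] ⇒ [18, 35, 62, 98, 149, 177]

Pooled cuts: [5, 18, 22, 35, 45, 62, 65, 78, 85, 98, 112, 130, 149, 162, 177, 196]

Fragments:
  [0,5): 5 bp
  [5,18): 13 bp
  [18,22): 4 bp
  [22,35): 13 bp
  [35,45): 10 bp
  [45,62): 17 bp
  [62,65): 3 bp
  [65,78): 13 bp
  [78,85): 7 bp
  [85,98): 13 bp
  [98,112): 14 bp
  [112,130): 18 bp
  [130,149): 19 bp
  [149,162): 13 bp
  [162,177): 15 bp
  [177,196): 19 bp
  [196,215): 19 bp

[3,4,5,7,10,13,13,13,13,13,14,15,17,18,19,19,19]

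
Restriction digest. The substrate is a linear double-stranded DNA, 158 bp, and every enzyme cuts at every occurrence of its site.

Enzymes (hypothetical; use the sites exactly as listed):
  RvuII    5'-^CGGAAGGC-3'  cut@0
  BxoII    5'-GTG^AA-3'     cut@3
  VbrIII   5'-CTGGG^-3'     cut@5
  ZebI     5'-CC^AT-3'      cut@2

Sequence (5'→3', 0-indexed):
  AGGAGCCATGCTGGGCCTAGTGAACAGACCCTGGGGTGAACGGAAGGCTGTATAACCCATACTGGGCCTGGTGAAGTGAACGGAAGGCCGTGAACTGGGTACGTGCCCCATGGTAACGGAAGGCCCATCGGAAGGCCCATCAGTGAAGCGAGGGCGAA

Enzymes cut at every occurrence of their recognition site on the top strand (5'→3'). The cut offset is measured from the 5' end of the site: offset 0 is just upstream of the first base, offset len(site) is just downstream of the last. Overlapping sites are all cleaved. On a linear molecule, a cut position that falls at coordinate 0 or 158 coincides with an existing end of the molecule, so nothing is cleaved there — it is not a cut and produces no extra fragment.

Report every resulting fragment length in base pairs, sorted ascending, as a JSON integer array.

[2,2,2,3,5,7,7,7,7,7,7,8,8,10,10,10,12,13,13,18]

Per-enzyme occurrences:
  RvuII (CGGAAGGC, off=0): starts [40, 80, 116, 128] → cuts [40, 80, 116, 128]
  BxoII (GTGAA, off=3): starts [19, 35, 70, 75, 89, 142] → cuts [22, 38, 73, 78, 92, 145]
  VbrIII (CTGGG, off=5): starts [10, 30, 61, 94] → cuts [15, 35, 66, 99]
  ZebI (CCAT, off=2): starts [5, 56, 107, 124, 136] → cuts [7, 58, 109, 126, 138]

Pooled cuts: [7, 15, 22, 35, 38, 40, 58, 66, 73, 78, 80, 92, 99, 109, 116, 126, 128, 138, 145]

Fragments:
  [0,7): 7 bp
  [7,15): 8 bp
  [15,22): 7 bp
  [22,35): 13 bp
  [35,38): 3 bp
  [38,40): 2 bp
  [40,58): 18 bp
  [58,66): 8 bp
  [66,73): 7 bp
  [73,78): 5 bp
  [78,80): 2 bp
  [80,92): 12 bp
  [92,99): 7 bp
  [99,109): 10 bp
  [109,116): 7 bp
  [116,126): 10 bp
  [126,128): 2 bp
  [128,138): 10 bp
  [138,145): 7 bp
  [145,158): 13 bp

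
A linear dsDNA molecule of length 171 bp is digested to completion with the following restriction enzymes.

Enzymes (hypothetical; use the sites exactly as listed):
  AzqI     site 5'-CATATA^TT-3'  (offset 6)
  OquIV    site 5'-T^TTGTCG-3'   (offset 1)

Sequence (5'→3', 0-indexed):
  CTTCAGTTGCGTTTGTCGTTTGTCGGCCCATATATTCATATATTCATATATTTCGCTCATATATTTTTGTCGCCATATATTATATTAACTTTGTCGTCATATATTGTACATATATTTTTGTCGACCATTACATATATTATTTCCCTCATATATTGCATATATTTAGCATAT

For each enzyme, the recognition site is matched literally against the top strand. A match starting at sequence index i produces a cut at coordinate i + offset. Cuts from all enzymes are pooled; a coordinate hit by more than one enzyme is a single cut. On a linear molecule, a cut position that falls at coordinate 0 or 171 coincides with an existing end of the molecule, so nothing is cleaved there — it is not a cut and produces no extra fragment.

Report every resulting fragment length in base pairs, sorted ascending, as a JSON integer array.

[3,3,7,8,8,9,10,11,11,12,13,13,13,15,16,19]

Scan for sites:
  AzqI CATATATT/6: at [28, 36, 44, 57, 73, 97, 108, 130, 146, 155] ⇒ [34, 42, 50, 63, 79, 103, 114, 136, 152, 161]
  OquIV TTTGTCG/1: at [11, 18, 65, 89, 116] ⇒ [12, 19, 66, 90, 117]

All cut coordinates (distinct, sorted): [12, 19, 34, 42, 50, 63, 66, 79, 90, 103, 114, 117, 136, 152, 161]

Fragments:
  [0,12): 12 bp
  [12,19): 7 bp
  [19,34): 15 bp
  [34,42): 8 bp
  [42,50): 8 bp
  [50,63): 13 bp
  [63,66): 3 bp
  [66,79): 13 bp
  [79,90): 11 bp
  [90,103): 13 bp
  [103,114): 11 bp
  [114,117): 3 bp
  [117,136): 19 bp
  [136,152): 16 bp
  [152,161): 9 bp
  [161,171): 10 bp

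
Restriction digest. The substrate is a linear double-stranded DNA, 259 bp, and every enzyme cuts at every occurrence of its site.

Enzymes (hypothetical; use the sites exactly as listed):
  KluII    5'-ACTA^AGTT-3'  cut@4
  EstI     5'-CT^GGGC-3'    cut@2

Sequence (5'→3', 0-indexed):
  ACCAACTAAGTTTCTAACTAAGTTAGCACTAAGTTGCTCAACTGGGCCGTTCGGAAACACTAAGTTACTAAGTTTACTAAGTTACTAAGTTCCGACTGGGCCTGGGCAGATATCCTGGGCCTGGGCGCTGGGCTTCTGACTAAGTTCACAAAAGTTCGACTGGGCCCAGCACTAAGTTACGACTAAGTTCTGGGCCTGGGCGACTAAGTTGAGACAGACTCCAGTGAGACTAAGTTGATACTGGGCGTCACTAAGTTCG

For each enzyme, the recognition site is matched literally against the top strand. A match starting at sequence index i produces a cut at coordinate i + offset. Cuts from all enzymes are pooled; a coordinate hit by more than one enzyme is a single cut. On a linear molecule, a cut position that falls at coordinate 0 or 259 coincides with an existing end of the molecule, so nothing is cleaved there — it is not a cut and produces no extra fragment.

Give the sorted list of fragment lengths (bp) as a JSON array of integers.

[6,6,6,6,6,7,8,8,8,9,9,10,10,11,11,11,12,12,13,13,13,19,19,26]

Scan for sites:
  KluII ACTAAGTT/4: at [4, 16, 27, 58, 66, 75, 83, 138, 170, 181, 202, 228, 249] ⇒ [8, 20, 31, 62, 70, 79, 87, 142, 174, 185, 206, 232, 253]
  EstI CTGGGC/2: at [41, 95, 101, 114, 120, 127, 159, 189, 195, 240] ⇒ [43, 97, 103, 116, 122, 129, 161, 191, 197, 242]

All cut coordinates (distinct, sorted): [8, 20, 31, 43, 62, 70, 79, 87, 97, 103, 116, 122, 129, 142, 161, 174, 185, 191, 197, 206, 232, 242, 253]

Fragments:
  [0,8): 8 bp
  [8,20): 12 bp
  [20,31): 11 bp
  [31,43): 12 bp
  [43,62): 19 bp
  [62,70): 8 bp
  [70,79): 9 bp
  [79,87): 8 bp
  [87,97): 10 bp
  [97,103): 6 bp
  [103,116): 13 bp
  [116,122): 6 bp
  [122,129): 7 bp
  [129,142): 13 bp
  [142,161): 19 bp
  [161,174): 13 bp
  [174,185): 11 bp
  [185,191): 6 bp
  [191,197): 6 bp
  [197,206): 9 bp
  [206,232): 26 bp
  [232,242): 10 bp
  [242,253): 11 bp
  [253,259): 6 bp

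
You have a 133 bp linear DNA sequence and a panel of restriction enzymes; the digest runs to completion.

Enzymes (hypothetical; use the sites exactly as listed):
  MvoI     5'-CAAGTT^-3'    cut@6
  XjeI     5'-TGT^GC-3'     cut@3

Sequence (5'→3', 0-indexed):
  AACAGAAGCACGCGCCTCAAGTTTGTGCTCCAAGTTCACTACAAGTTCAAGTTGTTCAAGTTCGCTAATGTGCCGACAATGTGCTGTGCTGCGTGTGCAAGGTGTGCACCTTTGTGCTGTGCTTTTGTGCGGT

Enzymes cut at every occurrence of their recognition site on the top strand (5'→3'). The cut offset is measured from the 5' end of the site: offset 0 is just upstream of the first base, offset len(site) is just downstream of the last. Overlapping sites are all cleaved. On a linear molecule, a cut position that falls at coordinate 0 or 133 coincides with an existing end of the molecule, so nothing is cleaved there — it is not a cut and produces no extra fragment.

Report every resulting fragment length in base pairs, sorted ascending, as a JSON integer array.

[3,5,5,5,6,8,9,9,9,9,10,10,11,11,23]

Per-enzyme occurrences:
  MvoI (CAAGTT, off=6): starts [17, 30, 41, 47, 56] → cuts [23, 36, 47, 53, 62]
  XjeI (TGTGC, off=3): starts [23, 68, 79, 84, 93, 102, 112, 117, 125] → cuts [26, 71, 82, 87, 96, 105, 115, 120, 128]

All cut coordinates (distinct, sorted): [23, 26, 36, 47, 53, 62, 71, 82, 87, 96, 105, 115, 120, 128]

Fragment lengths:
  [0,23): 23 bp
  [23,26): 3 bp
  [26,36): 10 bp
  [36,47): 11 bp
  [47,53): 6 bp
  [53,62): 9 bp
  [62,71): 9 bp
  [71,82): 11 bp
  [82,87): 5 bp
  [87,96): 9 bp
  [96,105): 9 bp
  [105,115): 10 bp
  [115,120): 5 bp
  [120,128): 8 bp
  [128,133): 5 bp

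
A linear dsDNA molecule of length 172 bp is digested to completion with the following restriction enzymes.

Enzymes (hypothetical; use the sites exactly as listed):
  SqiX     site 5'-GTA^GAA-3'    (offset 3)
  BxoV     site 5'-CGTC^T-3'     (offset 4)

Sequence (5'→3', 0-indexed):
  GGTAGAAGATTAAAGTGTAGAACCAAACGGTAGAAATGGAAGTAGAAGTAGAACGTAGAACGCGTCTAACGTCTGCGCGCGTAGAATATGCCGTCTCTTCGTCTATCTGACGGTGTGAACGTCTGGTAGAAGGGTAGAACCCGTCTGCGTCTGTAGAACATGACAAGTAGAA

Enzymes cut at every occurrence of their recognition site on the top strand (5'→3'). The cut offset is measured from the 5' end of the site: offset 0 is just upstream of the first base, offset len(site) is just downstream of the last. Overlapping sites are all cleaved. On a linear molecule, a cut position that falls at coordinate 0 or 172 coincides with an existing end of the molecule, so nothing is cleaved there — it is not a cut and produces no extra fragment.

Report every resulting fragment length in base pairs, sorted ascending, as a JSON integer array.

Per-enzyme occurrences:
  SqiX (GTAGAA, off=3): starts [1, 16, 29, 41, 47, 54, 80, 125, 133, 152, 166] → cuts [4, 19, 32, 44, 50, 57, 83, 128, 136, 155, 169]
  BxoV (CGTCT, off=4): starts [62, 69, 91, 99, 119, 141, 147] → cuts [66, 73, 95, 103, 123, 145, 151]

All cut coordinates (distinct, sorted): [4, 19, 32, 44, 50, 57, 66, 73, 83, 95, 103, 123, 128, 136, 145, 151, 155, 169]

Fragments:
  [0,4): 4 bp
  [4,19): 15 bp
  [19,32): 13 bp
  [32,44): 12 bp
  [44,50): 6 bp
  [50,57): 7 bp
  [57,66): 9 bp
  [66,73): 7 bp
  [73,83): 10 bp
  [83,95): 12 bp
  [95,103): 8 bp
  [103,123): 20 bp
  [123,128): 5 bp
  [128,136): 8 bp
  [136,145): 9 bp
  [145,151): 6 bp
  [151,155): 4 bp
  [155,169): 14 bp
  [169,172): 3 bp

[3,4,4,5,6,6,7,7,8,8,9,9,10,12,12,13,14,15,20]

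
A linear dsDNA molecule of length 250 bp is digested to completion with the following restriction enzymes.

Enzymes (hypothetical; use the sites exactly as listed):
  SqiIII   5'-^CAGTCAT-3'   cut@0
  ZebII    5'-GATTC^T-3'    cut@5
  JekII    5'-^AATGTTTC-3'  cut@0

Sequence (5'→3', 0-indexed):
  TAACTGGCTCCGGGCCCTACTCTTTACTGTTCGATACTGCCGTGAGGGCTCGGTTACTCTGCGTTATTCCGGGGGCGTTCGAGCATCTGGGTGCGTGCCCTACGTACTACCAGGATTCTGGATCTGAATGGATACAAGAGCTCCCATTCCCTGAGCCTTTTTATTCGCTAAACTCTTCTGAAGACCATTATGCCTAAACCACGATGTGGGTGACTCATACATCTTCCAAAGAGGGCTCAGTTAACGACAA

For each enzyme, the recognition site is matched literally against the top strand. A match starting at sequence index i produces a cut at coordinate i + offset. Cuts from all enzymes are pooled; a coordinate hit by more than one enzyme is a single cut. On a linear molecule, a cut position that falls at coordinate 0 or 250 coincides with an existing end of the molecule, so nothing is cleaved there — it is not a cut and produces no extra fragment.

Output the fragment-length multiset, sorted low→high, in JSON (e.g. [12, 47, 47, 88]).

[118,132]

Per-enzyme occurrences:
  SqiIII (CAGTCAT, off=0): no sites
  ZebII GATTCT/5: at [113] ⇒ [118]
  JekII (AATGTTTC, off=0): no sites

Pooled cuts: [118]

Fragments:
  [0,118): 118 bp
  [118,250): 132 bp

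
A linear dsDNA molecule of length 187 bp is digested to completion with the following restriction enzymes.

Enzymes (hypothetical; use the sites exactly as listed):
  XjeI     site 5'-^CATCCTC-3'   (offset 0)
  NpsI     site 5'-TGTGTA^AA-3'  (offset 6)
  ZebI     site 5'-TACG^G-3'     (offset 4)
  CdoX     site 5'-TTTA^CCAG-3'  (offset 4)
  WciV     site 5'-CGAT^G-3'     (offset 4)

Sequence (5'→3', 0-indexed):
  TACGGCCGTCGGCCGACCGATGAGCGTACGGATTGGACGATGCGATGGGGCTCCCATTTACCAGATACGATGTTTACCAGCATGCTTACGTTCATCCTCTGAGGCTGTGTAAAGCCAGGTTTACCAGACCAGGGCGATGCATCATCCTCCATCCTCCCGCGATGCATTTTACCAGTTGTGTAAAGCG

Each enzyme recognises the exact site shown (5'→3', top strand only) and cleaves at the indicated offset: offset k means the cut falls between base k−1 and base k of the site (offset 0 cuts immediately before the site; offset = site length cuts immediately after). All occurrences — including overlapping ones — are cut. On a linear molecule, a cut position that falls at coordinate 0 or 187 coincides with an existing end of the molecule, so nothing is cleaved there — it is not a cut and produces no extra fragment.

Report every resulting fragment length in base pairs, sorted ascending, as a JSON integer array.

Per-enzyme occurrences:
  XjeI (CATCCTC, off=0): starts [92, 142, 149] → cuts [92, 142, 149]
  NpsI (TGTGTAAA, off=6): starts [105, 176] → cuts [111, 182]
  ZebI (TACGG, off=4): starts [0, 26] → cuts [4, 30]
  CdoX (TTTACCAG, off=4): starts [56, 72, 119, 167] → cuts [60, 76, 123, 171]
  WciV (CGATG, off=4): starts [17, 37, 42, 67, 134, 159] → cuts [21, 41, 46, 71, 138, 163]

Pooled cuts: [4, 21, 30, 41, 46, 60, 71, 76, 92, 111, 123, 138, 142, 149, 163, 171, 182]

Fragments:
  [0,4): 4 bp
  [4,21): 17 bp
  [21,30): 9 bp
  [30,41): 11 bp
  [41,46): 5 bp
  [46,60): 14 bp
  [60,71): 11 bp
  [71,76): 5 bp
  [76,92): 16 bp
  [92,111): 19 bp
  [111,123): 12 bp
  [123,138): 15 bp
  [138,142): 4 bp
  [142,149): 7 bp
  [149,163): 14 bp
  [163,171): 8 bp
  [171,182): 11 bp
  [182,187): 5 bp

[4,4,5,5,5,7,8,9,11,11,11,12,14,14,15,16,17,19]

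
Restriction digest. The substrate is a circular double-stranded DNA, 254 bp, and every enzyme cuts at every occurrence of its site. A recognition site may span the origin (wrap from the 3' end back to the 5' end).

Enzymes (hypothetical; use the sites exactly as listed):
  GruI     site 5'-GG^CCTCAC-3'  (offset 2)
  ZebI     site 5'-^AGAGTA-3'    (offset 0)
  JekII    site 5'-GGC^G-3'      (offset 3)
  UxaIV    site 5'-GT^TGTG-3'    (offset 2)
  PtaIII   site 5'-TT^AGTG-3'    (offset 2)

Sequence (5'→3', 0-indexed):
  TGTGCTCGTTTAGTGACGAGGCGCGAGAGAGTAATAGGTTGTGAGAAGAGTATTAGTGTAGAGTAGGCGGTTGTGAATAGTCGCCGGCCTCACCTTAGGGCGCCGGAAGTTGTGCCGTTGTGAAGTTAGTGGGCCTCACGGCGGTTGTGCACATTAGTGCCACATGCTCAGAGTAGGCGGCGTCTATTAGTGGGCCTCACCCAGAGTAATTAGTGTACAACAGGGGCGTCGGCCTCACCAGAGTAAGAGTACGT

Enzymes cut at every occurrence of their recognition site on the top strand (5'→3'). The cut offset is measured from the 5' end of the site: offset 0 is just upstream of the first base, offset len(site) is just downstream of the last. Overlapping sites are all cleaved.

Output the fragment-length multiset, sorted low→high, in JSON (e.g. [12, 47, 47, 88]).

Per-enzyme occurrences:
  GruI GGCCTCAC/2: at [85, 131, 192, 230] ⇒ [87, 133, 194, 232]
  ZebI AGAGTA/0: at [27, 46, 59, 169, 202, 239, 245] ⇒ [27, 46, 59, 169, 202, 239, 245]
  JekII GGCG/3: at [19, 65, 98, 139, 175, 178, 224] ⇒ [22, 68, 101, 142, 178, 181, 227]
  UxaIV GTTGTG/2: at [37, 69, 108, 116, 143, 252] ⇒ [0, 39, 71, 110, 118, 145]
  PtaIII TTAGTG/2: at [9, 52, 125, 153, 186, 209] ⇒ [11, 54, 127, 155, 188, 211]

All cut coordinates (distinct, sorted): [0, 11, 22, 27, 39, 46, 54, 59, 68, 71, 87, 101, 110, 118, 127, 133, 142, 145, 155, 169, 178, 181, 188, 194, 202, 211, 227, 232, 239, 245]

Fragments:
  0→11: 11 bp
  11→22: 11 bp
  22→27: 5 bp
  27→39: 12 bp
  39→46: 7 bp
  46→54: 8 bp
  54→59: 5 bp
  59→68: 9 bp
  68→71: 3 bp
  71→87: 16 bp
  87→101: 14 bp
  101→110: 9 bp
  110→118: 8 bp
  118→127: 9 bp
  127→133: 6 bp
  133→142: 9 bp
  142→145: 3 bp
  145→155: 10 bp
  155→169: 14 bp
  169→178: 9 bp
  178→181: 3 bp
  181→188: 7 bp
  188→194: 6 bp
  194→202: 8 bp
  202→211: 9 bp
  211→227: 16 bp
  227→232: 5 bp
  232→239: 7 bp
  239→245: 6 bp
  245→0 (wrap): 254-245+0 = 9 bp

[3,3,3,5,5,5,6,6,6,7,7,7,8,8,8,9,9,9,9,9,9,9,10,11,11,12,14,14,16,16]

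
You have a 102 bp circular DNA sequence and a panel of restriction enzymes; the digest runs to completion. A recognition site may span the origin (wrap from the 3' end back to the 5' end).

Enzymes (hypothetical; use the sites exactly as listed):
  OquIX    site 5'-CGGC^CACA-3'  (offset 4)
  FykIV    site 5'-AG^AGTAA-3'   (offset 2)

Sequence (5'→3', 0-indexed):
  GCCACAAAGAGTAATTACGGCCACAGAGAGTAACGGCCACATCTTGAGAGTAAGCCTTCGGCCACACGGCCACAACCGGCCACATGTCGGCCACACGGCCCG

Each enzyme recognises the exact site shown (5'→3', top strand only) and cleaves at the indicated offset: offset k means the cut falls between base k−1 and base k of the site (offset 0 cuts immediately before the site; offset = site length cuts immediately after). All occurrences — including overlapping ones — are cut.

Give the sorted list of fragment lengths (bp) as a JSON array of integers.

[7,7,8,9,10,11,11,12,13,14]

Scan for sites:
  OquIX CGGCCACA/4: at [17, 33, 58, 66, 76, 87, 100] ⇒ [2, 21, 37, 62, 70, 80, 91]
  FykIV AGAGTAA/2: at [7, 26, 46] ⇒ [9, 28, 48]

All cut coordinates (distinct, sorted): [2, 9, 21, 28, 37, 48, 62, 70, 80, 91]

Fragment lengths:
  2→9: 7 bp
  9→21: 12 bp
  21→28: 7 bp
  28→37: 9 bp
  37→48: 11 bp
  48→62: 14 bp
  62→70: 8 bp
  70→80: 10 bp
  80→91: 11 bp
  91→2 (wrap): 102-91+2 = 13 bp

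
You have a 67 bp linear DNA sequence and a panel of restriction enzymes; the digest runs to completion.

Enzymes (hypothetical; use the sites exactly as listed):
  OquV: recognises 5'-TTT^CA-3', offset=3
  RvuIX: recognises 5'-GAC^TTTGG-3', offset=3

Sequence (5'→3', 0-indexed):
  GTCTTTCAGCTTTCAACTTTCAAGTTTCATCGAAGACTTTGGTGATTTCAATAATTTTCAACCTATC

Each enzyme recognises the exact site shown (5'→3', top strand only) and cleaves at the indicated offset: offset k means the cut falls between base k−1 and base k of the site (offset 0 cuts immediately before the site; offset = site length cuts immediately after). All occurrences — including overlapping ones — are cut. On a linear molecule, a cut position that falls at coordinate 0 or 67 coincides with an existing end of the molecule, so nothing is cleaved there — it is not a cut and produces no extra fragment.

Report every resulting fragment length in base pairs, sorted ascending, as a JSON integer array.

Site scan:
  OquV (TTTCA, off=3): starts [3, 10, 17, 24, 45, 55] → cuts [6, 13, 20, 27, 48, 58]
  RvuIX (GACTTTGG, off=3): starts [34] → cuts [37]

All cut coordinates (distinct, sorted): [6, 13, 20, 27, 37, 48, 58]

Fragment lengths:
  [0,6): 6 bp
  [6,13): 7 bp
  [13,20): 7 bp
  [20,27): 7 bp
  [27,37): 10 bp
  [37,48): 11 bp
  [48,58): 10 bp
  [58,67): 9 bp

[6,7,7,7,9,10,10,11]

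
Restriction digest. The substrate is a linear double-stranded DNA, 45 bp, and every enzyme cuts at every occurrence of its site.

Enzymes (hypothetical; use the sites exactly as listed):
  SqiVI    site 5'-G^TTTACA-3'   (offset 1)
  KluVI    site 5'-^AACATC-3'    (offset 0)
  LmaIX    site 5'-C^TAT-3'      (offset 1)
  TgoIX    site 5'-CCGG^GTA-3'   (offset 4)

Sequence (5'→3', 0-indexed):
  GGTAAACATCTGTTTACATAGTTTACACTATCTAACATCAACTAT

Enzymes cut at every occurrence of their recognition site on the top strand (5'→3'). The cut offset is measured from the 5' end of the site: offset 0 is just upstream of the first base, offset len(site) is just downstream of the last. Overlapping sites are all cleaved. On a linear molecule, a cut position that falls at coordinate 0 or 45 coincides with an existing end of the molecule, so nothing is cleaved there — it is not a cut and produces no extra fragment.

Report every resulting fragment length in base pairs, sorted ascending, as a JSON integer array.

[3,4,5,7,8,9,9]

Per-enzyme occurrences:
  SqiVI (GTTTACA, off=1): starts [11, 20] → cuts [12, 21]
  KluVI (AACATC, off=0): starts [4, 33] → cuts [4, 33]
  LmaIX (CTAT, off=1): starts [27, 41] → cuts [28, 42]
  TgoIX (CCGGGTA, off=4): no sites

All cut coordinates (distinct, sorted): [4, 12, 21, 28, 33, 42]

Fragments:
  [0,4): 4 bp
  [4,12): 8 bp
  [12,21): 9 bp
  [21,28): 7 bp
  [28,33): 5 bp
  [33,42): 9 bp
  [42,45): 3 bp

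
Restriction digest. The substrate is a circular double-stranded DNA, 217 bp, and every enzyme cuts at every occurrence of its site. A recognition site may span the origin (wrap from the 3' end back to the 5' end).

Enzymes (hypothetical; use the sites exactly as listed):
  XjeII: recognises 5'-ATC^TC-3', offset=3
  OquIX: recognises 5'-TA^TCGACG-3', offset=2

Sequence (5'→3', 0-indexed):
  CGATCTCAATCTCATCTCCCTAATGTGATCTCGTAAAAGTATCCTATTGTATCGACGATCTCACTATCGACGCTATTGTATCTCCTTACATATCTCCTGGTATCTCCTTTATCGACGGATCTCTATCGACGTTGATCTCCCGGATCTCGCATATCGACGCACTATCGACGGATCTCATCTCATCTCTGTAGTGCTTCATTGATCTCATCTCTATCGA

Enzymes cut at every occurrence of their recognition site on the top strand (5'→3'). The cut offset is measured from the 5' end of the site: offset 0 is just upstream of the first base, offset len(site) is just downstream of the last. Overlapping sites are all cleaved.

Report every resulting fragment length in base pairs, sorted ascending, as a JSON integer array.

[4,4,5,5,5,5,6,6,7,7,9,9,9,10,10,10,11,12,12,14,16,20,21]

Scan for sites:
  XjeII ATCTC/3: at [2, 8, 13, 27, 57, 79, 91, 101, 118, 134, 143, 171, 176, 181, 201, 206] ⇒ [5, 11, 16, 30, 60, 82, 94, 104, 121, 137, 146, 174, 179, 184, 204, 209]
  OquIX TATCGACG/2: at [49, 64, 109, 123, 151, 162, 211] ⇒ [51, 66, 111, 125, 153, 164, 213]

Pooled cuts: [5, 11, 16, 30, 51, 60, 66, 82, 94, 104, 111, 121, 125, 137, 146, 153, 164, 174, 179, 184, 204, 209, 213]

Fragments:
  5→11: 6 bp
  11→16: 5 bp
  16→30: 14 bp
  30→51: 21 bp
  51→60: 9 bp
  60→66: 6 bp
  66→82: 16 bp
  82→94: 12 bp
  94→104: 10 bp
  104→111: 7 bp
  111→121: 10 bp
  121→125: 4 bp
  125→137: 12 bp
  137→146: 9 bp
  146→153: 7 bp
  153→164: 11 bp
  164→174: 10 bp
  174→179: 5 bp
  179→184: 5 bp
  184→204: 20 bp
  204→209: 5 bp
  209→213: 4 bp
  213→5 (wrap): 217-213+5 = 9 bp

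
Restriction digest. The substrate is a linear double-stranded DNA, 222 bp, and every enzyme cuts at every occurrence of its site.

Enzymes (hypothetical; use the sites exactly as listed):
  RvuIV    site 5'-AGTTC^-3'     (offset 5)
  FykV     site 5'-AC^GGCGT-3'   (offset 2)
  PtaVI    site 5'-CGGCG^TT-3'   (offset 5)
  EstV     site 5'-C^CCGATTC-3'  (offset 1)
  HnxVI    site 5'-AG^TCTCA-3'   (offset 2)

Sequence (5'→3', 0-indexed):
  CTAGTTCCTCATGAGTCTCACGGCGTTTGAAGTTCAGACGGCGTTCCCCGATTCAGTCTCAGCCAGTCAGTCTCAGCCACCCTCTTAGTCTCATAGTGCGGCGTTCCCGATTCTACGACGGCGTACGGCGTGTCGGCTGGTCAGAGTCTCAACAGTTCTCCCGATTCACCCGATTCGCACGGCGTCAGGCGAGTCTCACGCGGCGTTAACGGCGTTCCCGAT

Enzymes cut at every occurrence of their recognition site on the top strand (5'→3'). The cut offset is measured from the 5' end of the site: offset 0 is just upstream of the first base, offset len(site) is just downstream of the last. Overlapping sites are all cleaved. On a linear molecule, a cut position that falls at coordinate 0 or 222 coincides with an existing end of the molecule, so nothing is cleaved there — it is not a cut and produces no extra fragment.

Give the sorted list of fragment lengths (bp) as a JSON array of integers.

Per-enzyme occurrences:
  RvuIV AGTTC/5: at [2, 30, 153] ⇒ [7, 35, 158]
  FykV ACGGCGT/2: at [19, 37, 117, 124, 178, 208] ⇒ [21, 39, 119, 126, 180, 210]
  PtaVI CGGCGTT/5: at [20, 38, 98, 200, 209] ⇒ [25, 43, 103, 205, 214]
  EstV CCCGATTC/1: at [46, 105, 159, 168] ⇒ [47, 106, 160, 169]
  HnxVI AGTCTCA/2: at [13, 54, 68, 86, 144, 191] ⇒ [15, 56, 70, 88, 146, 193]

All cut coordinates (distinct, sorted): [7, 15, 21, 25, 35, 39, 43, 47, 56, 70, 88, 103, 106, 119, 126, 146, 158, 160, 169, 180, 193, 205, 210, 214]

Fragments:
  [0,7): 7 bp
  [7,15): 8 bp
  [15,21): 6 bp
  [21,25): 4 bp
  [25,35): 10 bp
  [35,39): 4 bp
  [39,43): 4 bp
  [43,47): 4 bp
  [47,56): 9 bp
  [56,70): 14 bp
  [70,88): 18 bp
  [88,103): 15 bp
  [103,106): 3 bp
  [106,119): 13 bp
  [119,126): 7 bp
  [126,146): 20 bp
  [146,158): 12 bp
  [158,160): 2 bp
  [160,169): 9 bp
  [169,180): 11 bp
  [180,193): 13 bp
  [193,205): 12 bp
  [205,210): 5 bp
  [210,214): 4 bp
  [214,222): 8 bp

[2,3,4,4,4,4,4,5,6,7,7,8,8,9,9,10,11,12,12,13,13,14,15,18,20]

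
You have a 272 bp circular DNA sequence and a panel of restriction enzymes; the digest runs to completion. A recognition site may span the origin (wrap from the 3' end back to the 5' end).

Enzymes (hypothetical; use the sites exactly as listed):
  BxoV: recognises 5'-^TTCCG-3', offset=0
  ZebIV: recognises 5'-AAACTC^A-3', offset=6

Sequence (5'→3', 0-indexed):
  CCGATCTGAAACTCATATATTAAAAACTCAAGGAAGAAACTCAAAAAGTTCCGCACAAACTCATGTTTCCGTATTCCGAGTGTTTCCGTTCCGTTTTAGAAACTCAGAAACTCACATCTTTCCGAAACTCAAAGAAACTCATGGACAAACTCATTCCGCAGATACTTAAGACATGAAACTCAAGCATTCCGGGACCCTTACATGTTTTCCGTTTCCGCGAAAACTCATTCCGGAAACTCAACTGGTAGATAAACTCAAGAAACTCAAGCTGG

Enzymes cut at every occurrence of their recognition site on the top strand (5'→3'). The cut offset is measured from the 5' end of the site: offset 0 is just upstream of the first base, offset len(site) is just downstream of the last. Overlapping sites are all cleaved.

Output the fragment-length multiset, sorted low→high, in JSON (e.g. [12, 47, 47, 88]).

[1,1,4,5,5,6,6,6,7,8,9,10,10,11,12,12,13,14,14,15,17,17,20,21,28]

Site scan:
  BxoV TTCCG/0: at [48, 66, 73, 83, 88, 119, 153, 186, 206, 212, 227] ⇒ [48, 66, 73, 83, 88, 119, 153, 186, 206, 212, 227]
  ZebIV AAACTCA/6: at [8, 23, 36, 56, 99, 107, 124, 134, 146, 175, 220, 233, 250, 259] ⇒ [14, 29, 42, 62, 105, 113, 130, 140, 152, 181, 226, 239, 256, 265]

All cut coordinates (distinct, sorted): [14, 29, 42, 48, 62, 66, 73, 83, 88, 105, 113, 119, 130, 140, 152, 153, 181, 186, 206, 212, 226, 227, 239, 256, 265]

Fragment lengths:
  14→29: 15 bp
  29→42: 13 bp
  42→48: 6 bp
  48→62: 14 bp
  62→66: 4 bp
  66→73: 7 bp
  73→83: 10 bp
  83→88: 5 bp
  88→105: 17 bp
  105→113: 8 bp
  113→119: 6 bp
  119→130: 11 bp
  130→140: 10 bp
  140→152: 12 bp
  152→153: 1 bp
  153→181: 28 bp
  181→186: 5 bp
  186→206: 20 bp
  206→212: 6 bp
  212→226: 14 bp
  226→227: 1 bp
  227→239: 12 bp
  239→256: 17 bp
  256→265: 9 bp
  265→14 (wrap): 272-265+14 = 21 bp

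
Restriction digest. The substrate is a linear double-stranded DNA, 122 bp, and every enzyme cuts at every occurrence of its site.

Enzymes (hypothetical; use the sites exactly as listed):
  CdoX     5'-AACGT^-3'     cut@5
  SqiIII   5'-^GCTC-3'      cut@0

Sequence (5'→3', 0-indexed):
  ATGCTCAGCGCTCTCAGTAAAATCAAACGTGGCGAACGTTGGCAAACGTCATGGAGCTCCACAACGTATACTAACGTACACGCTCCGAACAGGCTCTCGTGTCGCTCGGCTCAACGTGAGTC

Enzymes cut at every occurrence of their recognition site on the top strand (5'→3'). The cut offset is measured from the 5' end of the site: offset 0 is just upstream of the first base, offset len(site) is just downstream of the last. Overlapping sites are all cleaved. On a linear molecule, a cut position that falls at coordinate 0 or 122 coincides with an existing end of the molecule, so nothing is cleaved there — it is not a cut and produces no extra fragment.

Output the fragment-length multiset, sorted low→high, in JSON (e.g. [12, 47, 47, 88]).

[2,4,5,5,6,7,9,9,10,10,11,11,12,21]

Scan for sites:
  CdoX AACGT/5: at [25, 34, 44, 62, 72, 112] ⇒ [30, 39, 49, 67, 77, 117]
  SqiIII GCTC/0: at [2, 9, 55, 81, 92, 103, 108] ⇒ [2, 9, 55, 81, 92, 103, 108]

Pooled cuts: [2, 9, 30, 39, 49, 55, 67, 77, 81, 92, 103, 108, 117]

Fragments:
  [0,2): 2 bp
  [2,9): 7 bp
  [9,30): 21 bp
  [30,39): 9 bp
  [39,49): 10 bp
  [49,55): 6 bp
  [55,67): 12 bp
  [67,77): 10 bp
  [77,81): 4 bp
  [81,92): 11 bp
  [92,103): 11 bp
  [103,108): 5 bp
  [108,117): 9 bp
  [117,122): 5 bp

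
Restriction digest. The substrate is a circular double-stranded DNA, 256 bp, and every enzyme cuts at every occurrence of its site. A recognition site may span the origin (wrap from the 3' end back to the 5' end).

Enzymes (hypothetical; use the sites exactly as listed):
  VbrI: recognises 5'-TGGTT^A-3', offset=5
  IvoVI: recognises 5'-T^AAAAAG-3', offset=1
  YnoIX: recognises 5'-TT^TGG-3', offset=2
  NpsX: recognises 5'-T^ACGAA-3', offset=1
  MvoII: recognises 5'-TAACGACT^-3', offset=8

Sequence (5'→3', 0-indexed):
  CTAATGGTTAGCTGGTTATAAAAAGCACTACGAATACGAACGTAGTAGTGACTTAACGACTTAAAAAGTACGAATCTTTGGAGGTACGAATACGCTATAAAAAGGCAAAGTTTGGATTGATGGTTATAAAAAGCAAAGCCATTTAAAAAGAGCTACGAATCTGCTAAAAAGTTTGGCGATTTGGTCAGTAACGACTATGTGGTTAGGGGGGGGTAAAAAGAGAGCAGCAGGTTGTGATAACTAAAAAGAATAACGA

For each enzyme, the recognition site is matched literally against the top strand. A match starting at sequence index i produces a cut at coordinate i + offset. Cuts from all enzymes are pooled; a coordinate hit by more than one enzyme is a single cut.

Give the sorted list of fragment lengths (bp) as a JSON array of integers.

Per-enzyme occurrences:
  VbrI TGGTTA/5: at [4, 12, 120, 199] ⇒ [9, 17, 125, 204]
  IvoVI TAAAAAG/1: at [18, 61, 97, 126, 143, 164, 213, 241] ⇒ [19, 62, 98, 127, 144, 165, 214, 242]
  YnoIX TTTGG/2: at [76, 110, 171, 179] ⇒ [78, 112, 173, 181]
  NpsX TACGAA/1: at [28, 34, 68, 84, 153] ⇒ [29, 35, 69, 85, 154]
  MvoII TAACGACT/8: at [53, 188, 250] ⇒ [2, 61, 196]

Pooled cuts: [2, 9, 17, 19, 29, 35, 61, 62, 69, 78, 85, 98, 112, 125, 127, 144, 154, 165, 173, 181, 196, 204, 214, 242]

Fragment lengths:
  2→9: 7 bp
  9→17: 8 bp
  17→19: 2 bp
  19→29: 10 bp
  29→35: 6 bp
  35→61: 26 bp
  61→62: 1 bp
  62→69: 7 bp
  69→78: 9 bp
  78→85: 7 bp
  85→98: 13 bp
  98→112: 14 bp
  112→125: 13 bp
  125→127: 2 bp
  127→144: 17 bp
  144→154: 10 bp
  154→165: 11 bp
  165→173: 8 bp
  173→181: 8 bp
  181→196: 15 bp
  196→204: 8 bp
  204→214: 10 bp
  214→242: 28 bp
  242→2 (wrap): 256-242+2 = 16 bp

[1,2,2,6,7,7,7,8,8,8,8,9,10,10,10,11,13,13,14,15,16,17,26,28]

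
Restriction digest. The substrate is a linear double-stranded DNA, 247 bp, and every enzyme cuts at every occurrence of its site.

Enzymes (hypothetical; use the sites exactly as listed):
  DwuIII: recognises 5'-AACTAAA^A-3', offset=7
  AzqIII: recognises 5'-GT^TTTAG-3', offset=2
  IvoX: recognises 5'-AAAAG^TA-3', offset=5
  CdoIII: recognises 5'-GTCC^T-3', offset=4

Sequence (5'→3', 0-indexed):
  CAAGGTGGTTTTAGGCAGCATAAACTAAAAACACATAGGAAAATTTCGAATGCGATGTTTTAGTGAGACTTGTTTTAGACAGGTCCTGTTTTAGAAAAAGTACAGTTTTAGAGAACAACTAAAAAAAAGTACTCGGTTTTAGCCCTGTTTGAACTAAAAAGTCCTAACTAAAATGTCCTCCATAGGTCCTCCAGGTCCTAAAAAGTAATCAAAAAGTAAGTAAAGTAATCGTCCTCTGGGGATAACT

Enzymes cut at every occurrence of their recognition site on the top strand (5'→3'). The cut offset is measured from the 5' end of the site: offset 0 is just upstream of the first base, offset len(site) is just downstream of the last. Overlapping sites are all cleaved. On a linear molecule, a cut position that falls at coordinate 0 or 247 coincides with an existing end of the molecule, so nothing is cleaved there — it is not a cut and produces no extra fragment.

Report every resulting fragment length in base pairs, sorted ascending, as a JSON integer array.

[3,6,6,6,6,7,8,8,9,9,11,11,11,13,13,15,17,18,20,21,29]

Scan for sites:
  DwuIII AACTAAAA/7: at [22, 116, 151, 165] ⇒ [29, 123, 158, 172]
  AzqIII GTTTTAG/2: at [7, 56, 71, 87, 104, 135] ⇒ [9, 58, 73, 89, 106, 137]
  IvoX AAAAGTA/5: at [95, 124, 200, 211] ⇒ [100, 129, 205, 216]
  CdoIII GTCCT/4: at [82, 160, 174, 185, 194, 230] ⇒ [86, 164, 178, 189, 198, 234]

Pooled cuts: [9, 29, 58, 73, 86, 89, 100, 106, 123, 129, 137, 158, 164, 172, 178, 189, 198, 205, 216, 234]

Fragments:
  [0,9): 9 bp
  [9,29): 20 bp
  [29,58): 29 bp
  [58,73): 15 bp
  [73,86): 13 bp
  [86,89): 3 bp
  [89,100): 11 bp
  [100,106): 6 bp
  [106,123): 17 bp
  [123,129): 6 bp
  [129,137): 8 bp
  [137,158): 21 bp
  [158,164): 6 bp
  [164,172): 8 bp
  [172,178): 6 bp
  [178,189): 11 bp
  [189,198): 9 bp
  [198,205): 7 bp
  [205,216): 11 bp
  [216,234): 18 bp
  [234,247): 13 bp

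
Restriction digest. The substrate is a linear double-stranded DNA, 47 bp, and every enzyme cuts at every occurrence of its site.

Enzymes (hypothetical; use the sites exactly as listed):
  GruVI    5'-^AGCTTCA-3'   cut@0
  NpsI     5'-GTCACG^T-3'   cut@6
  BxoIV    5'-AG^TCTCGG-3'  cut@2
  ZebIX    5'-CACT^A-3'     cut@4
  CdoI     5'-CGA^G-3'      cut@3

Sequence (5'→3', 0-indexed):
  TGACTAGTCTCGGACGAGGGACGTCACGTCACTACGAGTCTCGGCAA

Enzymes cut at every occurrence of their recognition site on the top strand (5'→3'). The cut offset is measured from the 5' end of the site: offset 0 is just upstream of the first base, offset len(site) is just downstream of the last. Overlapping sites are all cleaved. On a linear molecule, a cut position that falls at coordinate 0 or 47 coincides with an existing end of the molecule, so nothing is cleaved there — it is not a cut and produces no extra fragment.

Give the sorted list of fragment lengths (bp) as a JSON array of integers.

[1,4,5,7,9,10,11]

Per-enzyme occurrences:
  GruVI (AGCTTCA, off=0): no sites
  NpsI GTCACGT/6: at [22] ⇒ [28]
  BxoIV AGTCTCGG/2: at [5, 36] ⇒ [7, 38]
  ZebIX CACTA/4: at [29] ⇒ [33]
  CdoI CGAG/3: at [14, 34] ⇒ [17, 37]

All cut coordinates (distinct, sorted): [7, 17, 28, 33, 37, 38]

Fragments:
  [0,7): 7 bp
  [7,17): 10 bp
  [17,28): 11 bp
  [28,33): 5 bp
  [33,37): 4 bp
  [37,38): 1 bp
  [38,47): 9 bp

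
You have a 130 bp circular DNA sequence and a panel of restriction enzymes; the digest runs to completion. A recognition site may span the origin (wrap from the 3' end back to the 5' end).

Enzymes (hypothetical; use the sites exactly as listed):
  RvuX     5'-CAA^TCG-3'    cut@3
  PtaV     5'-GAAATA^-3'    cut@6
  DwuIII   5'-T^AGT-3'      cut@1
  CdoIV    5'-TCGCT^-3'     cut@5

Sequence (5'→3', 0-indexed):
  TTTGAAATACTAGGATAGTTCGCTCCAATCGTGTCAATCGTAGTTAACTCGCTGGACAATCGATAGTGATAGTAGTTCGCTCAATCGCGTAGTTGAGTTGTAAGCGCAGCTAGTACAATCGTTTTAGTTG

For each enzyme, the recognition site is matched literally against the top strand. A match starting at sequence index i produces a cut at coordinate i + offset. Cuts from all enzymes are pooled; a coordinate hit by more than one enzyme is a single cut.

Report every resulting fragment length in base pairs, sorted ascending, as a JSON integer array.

[3,3,4,4,5,6,6,6,7,7,7,8,8,9,12,14,21]

Site scan:
  RvuX (CAATCG, off=3): starts [25, 34, 56, 81, 115] → cuts [28, 37, 59, 84, 118]
  PtaV (GAAATA, off=6): starts [3] → cuts [9]
  DwuIII (TAGT, off=1): starts [15, 40, 63, 69, 72, 89, 110, 124] → cuts [16, 41, 64, 70, 73, 90, 111, 125]
  CdoIV (TCGCT, off=5): starts [19, 48, 76] → cuts [24, 53, 81]

Pooled cuts: [9, 16, 24, 28, 37, 41, 53, 59, 64, 70, 73, 81, 84, 90, 111, 118, 125]

Fragments:
  9→16: 7 bp
  16→24: 8 bp
  24→28: 4 bp
  28→37: 9 bp
  37→41: 4 bp
  41→53: 12 bp
  53→59: 6 bp
  59→64: 5 bp
  64→70: 6 bp
  70→73: 3 bp
  73→81: 8 bp
  81→84: 3 bp
  84→90: 6 bp
  90→111: 21 bp
  111→118: 7 bp
  118→125: 7 bp
  125→9 (wrap): 130-125+9 = 14 bp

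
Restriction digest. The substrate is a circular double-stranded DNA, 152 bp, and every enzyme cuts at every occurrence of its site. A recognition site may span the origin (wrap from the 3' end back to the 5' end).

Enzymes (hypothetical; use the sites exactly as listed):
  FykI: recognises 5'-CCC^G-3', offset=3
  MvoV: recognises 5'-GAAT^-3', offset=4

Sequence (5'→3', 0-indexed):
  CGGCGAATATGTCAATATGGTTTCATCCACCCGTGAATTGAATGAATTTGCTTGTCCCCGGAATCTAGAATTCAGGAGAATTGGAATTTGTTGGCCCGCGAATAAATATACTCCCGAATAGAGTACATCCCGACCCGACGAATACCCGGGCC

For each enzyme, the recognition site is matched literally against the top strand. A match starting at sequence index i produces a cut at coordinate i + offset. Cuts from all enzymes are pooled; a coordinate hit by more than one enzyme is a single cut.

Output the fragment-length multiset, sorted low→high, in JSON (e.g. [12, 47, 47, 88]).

[4,4,4,5,5,5,6,6,6,6,7,7,7,10,10,12,12,12,24]

Per-enzyme occurrences:
  FykI (CCCG, off=3): starts [29, 56, 94, 112, 128, 133, 144, 150] → cuts [1, 32, 59, 97, 115, 131, 136, 147]
  MvoV (GAAT, off=4): starts [4, 34, 39, 43, 60, 67, 77, 83, 99, 115, 139] → cuts [8, 38, 43, 47, 64, 71, 81, 87, 103, 119, 143]

Pooled cuts: [1, 8, 32, 38, 43, 47, 59, 64, 71, 81, 87, 97, 103, 115, 119, 131, 136, 143, 147]

Fragment lengths:
  1→8: 7 bp
  8→32: 24 bp
  32→38: 6 bp
  38→43: 5 bp
  43→47: 4 bp
  47→59: 12 bp
  59→64: 5 bp
  64→71: 7 bp
  71→81: 10 bp
  81→87: 6 bp
  87→97: 10 bp
  97→103: 6 bp
  103→115: 12 bp
  115→119: 4 bp
  119→131: 12 bp
  131→136: 5 bp
  136→143: 7 bp
  143→147: 4 bp
  147→1 (wrap): 152-147+1 = 6 bp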